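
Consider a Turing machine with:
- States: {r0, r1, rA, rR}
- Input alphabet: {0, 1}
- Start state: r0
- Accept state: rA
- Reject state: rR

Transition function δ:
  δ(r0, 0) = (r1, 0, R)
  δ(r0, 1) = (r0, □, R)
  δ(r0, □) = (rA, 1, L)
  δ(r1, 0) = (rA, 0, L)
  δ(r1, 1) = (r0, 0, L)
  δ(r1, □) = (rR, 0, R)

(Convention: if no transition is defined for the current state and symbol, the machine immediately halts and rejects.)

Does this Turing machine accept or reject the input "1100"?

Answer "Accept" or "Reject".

Execution trace:
Initial: [r0]1100
Step 1: δ(r0, 1) = (r0, □, R) → □[r0]100
Step 2: δ(r0, 1) = (r0, □, R) → □□[r0]00
Step 3: δ(r0, 0) = (r1, 0, R) → □□0[r1]0
Step 4: δ(r1, 0) = (rA, 0, L) → □□[rA]00

The machine reaches the accept state rA and halts.

Answer: Accept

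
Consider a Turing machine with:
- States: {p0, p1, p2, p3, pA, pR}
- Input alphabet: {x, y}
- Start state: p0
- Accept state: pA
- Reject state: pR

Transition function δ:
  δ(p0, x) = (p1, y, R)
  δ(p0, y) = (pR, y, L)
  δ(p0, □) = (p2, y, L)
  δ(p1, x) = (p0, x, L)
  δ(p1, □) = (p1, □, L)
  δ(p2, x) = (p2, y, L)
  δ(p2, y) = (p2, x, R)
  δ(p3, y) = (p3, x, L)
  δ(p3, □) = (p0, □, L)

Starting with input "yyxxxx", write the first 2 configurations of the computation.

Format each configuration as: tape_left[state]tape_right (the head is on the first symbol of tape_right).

Transitions applied:
Step 1: δ(p0, y) = (pR, y, L)

The first 2 configurations are:
[p0]yyxxxx ⊢ [pR]□yyxxxx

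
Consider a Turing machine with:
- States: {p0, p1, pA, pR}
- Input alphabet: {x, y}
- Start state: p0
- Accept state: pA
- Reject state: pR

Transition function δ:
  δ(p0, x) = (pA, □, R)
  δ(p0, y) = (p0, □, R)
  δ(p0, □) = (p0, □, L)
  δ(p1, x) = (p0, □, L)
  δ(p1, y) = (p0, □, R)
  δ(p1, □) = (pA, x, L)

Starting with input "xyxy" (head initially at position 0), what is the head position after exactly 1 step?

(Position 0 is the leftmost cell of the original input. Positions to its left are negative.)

Execution trace (head position shown):
Step 0: [p0]xyxy  (head at position 0)
Step 1: move right → □[pA]yxy  (head at position 1)

After 1 step, the head is at position 1.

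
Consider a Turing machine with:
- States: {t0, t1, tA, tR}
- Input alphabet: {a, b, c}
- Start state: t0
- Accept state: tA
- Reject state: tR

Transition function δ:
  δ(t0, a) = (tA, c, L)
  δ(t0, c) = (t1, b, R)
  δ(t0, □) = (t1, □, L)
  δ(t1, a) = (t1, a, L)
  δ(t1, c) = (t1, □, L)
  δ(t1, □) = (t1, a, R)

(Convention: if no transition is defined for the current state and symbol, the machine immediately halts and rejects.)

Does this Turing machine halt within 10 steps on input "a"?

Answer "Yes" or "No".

Execution trace:
Initial: [t0]a
Step 1: δ(t0, a) = (tA, c, L) → [tA]□c

The machine reaches the accept state tA and halts.
The machine halted after 1 step (within the 10-step bound).

Answer: Yes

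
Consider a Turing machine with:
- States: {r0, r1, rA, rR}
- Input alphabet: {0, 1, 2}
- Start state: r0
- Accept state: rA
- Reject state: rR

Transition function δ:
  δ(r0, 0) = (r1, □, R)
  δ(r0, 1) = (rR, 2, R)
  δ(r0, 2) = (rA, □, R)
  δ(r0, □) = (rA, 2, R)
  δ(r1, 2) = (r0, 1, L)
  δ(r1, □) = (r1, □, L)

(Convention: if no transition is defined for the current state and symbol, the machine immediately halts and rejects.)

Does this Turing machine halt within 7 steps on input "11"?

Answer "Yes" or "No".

Execution trace:
Initial: [r0]11
Step 1: δ(r0, 1) = (rR, 2, R) → 2[rR]1

The machine reaches the reject state rR and halts.
The machine halted after 1 step (within the 7-step bound).

Answer: Yes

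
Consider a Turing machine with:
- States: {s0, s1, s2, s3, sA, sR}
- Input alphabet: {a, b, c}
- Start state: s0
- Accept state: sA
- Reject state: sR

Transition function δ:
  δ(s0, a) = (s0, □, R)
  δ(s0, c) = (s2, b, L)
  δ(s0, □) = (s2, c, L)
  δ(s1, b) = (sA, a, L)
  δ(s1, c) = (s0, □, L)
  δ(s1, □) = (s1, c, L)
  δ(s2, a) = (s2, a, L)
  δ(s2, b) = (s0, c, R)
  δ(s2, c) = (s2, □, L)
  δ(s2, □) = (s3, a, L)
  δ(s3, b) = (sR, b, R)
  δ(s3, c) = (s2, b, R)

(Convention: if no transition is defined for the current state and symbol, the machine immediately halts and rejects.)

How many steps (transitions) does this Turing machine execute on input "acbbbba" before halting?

Execution trace:
Initial: [s0]acbbbba
Step 1: δ(s0, a) = (s0, □, R) → □[s0]cbbbba
Step 2: δ(s0, c) = (s2, b, L) → [s2]□bbbbba
Step 3: δ(s2, □) = (s3, a, L) → [s3]□abbbbba

No transition is defined for δ(s3, □). By convention the machine halts and rejects.

The machine executed 3 steps before halting.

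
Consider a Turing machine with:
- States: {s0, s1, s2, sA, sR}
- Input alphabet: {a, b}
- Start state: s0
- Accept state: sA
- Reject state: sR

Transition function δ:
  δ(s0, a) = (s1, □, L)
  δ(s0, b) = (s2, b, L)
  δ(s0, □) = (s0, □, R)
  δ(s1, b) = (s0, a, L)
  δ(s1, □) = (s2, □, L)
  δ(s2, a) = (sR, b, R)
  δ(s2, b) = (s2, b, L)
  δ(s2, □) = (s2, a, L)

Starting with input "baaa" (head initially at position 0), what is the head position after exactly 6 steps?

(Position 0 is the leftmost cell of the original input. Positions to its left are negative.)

Execution trace (head position shown):
Step 0: [s0]baaa  (head at position 0)
Step 1: move left → [s2]□baaa  (head at position -1)
Step 2: move left → [s2]□abaaa  (head at position -2)
Step 3: move left → [s2]□aabaaa  (head at position -3)
Step 4: move left → [s2]□aaabaaa  (head at position -4)
Step 5: move left → [s2]□aaaabaaa  (head at position -5)
Step 6: move left → [s2]□aaaaabaaa  (head at position -6)

After 6 steps, the head is at position -6.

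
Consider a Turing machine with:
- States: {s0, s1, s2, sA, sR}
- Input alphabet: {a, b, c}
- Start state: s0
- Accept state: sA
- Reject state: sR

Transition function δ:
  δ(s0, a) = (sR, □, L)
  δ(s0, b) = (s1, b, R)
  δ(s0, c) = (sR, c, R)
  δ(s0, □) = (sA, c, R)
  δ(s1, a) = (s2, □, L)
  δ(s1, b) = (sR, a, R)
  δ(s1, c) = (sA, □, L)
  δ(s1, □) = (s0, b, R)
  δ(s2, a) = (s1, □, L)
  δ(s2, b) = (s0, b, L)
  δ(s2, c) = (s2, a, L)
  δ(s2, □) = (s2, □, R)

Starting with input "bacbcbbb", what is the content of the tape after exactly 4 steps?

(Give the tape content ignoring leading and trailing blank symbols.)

Execution trace:
Initial: [s0]bacbcbbb
Step 1: δ(s0, b) = (s1, b, R) → b[s1]acbcbbb
Step 2: δ(s1, a) = (s2, □, L) → [s2]b□cbcbbb
Step 3: δ(s2, b) = (s0, b, L) → [s0]□b□cbcbbb
Step 4: δ(s0, □) = (sA, c, R) → c[sA]b□cbcbbb

The machine reaches the accept state sA and halts.

After 4 steps, the tape (ignoring leading/trailing blanks) is: cb□cbcbbb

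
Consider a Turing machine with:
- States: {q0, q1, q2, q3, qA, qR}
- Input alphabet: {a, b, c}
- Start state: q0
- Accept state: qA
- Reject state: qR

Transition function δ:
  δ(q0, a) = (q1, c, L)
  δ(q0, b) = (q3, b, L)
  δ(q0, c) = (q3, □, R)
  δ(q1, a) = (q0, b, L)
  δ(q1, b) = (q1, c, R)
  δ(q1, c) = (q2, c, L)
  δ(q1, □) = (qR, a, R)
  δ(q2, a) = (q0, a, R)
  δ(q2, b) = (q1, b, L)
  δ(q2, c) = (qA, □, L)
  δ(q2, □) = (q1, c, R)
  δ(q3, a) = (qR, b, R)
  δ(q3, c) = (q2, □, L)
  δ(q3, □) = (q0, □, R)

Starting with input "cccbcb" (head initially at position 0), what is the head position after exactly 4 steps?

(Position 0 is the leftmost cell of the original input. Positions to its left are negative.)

Execution trace (head position shown):
Step 0: [q0]cccbcb  (head at position 0)
Step 1: move right → □[q3]ccbcb  (head at position 1)
Step 2: move left → [q2]□□cbcb  (head at position 0)
Step 3: move right → c[q1]□cbcb  (head at position 1)
Step 4: move right → ca[qR]cbcb  (head at position 2)

After 4 steps, the head is at position 2.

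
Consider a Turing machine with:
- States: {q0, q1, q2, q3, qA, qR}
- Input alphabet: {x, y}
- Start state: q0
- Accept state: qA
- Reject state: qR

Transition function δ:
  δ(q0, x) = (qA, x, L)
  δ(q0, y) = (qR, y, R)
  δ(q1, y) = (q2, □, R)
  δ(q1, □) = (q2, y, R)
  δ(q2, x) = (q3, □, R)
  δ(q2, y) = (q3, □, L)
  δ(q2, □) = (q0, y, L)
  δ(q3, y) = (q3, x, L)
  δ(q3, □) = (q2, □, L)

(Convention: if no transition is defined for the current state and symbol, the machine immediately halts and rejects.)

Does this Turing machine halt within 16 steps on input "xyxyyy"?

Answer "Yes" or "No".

Execution trace:
Initial: [q0]xyxyyy
Step 1: δ(q0, x) = (qA, x, L) → [qA]□xyxyyy

The machine reaches the accept state qA and halts.
The machine halted after 1 step (within the 16-step bound).

Answer: Yes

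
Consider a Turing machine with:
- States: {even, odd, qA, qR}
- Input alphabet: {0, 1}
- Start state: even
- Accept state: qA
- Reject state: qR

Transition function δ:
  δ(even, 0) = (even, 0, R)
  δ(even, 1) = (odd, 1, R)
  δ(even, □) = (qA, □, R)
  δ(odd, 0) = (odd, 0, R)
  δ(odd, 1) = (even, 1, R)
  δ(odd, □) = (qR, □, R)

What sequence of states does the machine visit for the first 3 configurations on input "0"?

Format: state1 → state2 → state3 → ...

Execution trace:
Initial: [even]0
Step 1: δ(even, 0) = (even, 0, R) → 0[even]□
Step 2: δ(even, □) = (qA, □, R) → 0□[qA]□

The machine reaches the accept state qA and halts.

State sequence: even → even → qA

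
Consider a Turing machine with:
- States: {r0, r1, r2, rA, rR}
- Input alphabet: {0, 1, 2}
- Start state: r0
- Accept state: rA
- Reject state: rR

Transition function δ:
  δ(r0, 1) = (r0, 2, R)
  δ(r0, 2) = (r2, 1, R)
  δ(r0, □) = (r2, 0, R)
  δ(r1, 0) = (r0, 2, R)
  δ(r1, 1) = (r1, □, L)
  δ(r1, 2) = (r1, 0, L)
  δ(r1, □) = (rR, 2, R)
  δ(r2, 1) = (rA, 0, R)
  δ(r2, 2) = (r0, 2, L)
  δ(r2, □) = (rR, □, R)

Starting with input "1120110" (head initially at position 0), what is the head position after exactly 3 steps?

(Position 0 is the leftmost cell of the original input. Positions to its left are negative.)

Execution trace (head position shown):
Step 0: [r0]1120110  (head at position 0)
Step 1: move right → 2[r0]120110  (head at position 1)
Step 2: move right → 22[r0]20110  (head at position 2)
Step 3: move right → 221[r2]0110  (head at position 3)

After 3 steps, the head is at position 3.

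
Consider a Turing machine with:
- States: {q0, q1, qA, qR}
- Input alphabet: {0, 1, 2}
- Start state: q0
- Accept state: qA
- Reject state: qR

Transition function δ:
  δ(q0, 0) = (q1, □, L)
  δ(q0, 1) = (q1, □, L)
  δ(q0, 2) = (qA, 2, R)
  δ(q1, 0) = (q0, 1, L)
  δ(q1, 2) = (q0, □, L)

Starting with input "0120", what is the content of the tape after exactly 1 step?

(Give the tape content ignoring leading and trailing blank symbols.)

Execution trace:
Initial: [q0]0120
Step 1: δ(q0, 0) = (q1, □, L) → [q1]□□120

No transition is defined for δ(q1, □). By convention the machine halts and rejects.

After 1 step, the tape (ignoring leading/trailing blanks) is: 120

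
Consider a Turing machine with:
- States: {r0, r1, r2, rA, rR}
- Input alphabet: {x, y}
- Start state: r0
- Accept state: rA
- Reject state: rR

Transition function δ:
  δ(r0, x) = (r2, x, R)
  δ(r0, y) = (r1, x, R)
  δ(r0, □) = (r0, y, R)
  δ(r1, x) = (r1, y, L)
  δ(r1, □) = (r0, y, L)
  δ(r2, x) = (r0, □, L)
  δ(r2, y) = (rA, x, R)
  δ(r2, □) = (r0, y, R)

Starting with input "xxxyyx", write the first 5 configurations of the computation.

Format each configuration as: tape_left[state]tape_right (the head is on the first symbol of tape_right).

Transitions applied:
Step 1: δ(r0, x) = (r2, x, R)
Step 2: δ(r2, x) = (r0, □, L)
Step 3: δ(r0, x) = (r2, x, R)
Step 4: δ(r2, □) = (r0, y, R)

The first 5 configurations are:
[r0]xxxyyx ⊢ x[r2]xxyyx ⊢ [r0]x□xyyx ⊢ x[r2]□xyyx ⊢ xy[r0]xyyx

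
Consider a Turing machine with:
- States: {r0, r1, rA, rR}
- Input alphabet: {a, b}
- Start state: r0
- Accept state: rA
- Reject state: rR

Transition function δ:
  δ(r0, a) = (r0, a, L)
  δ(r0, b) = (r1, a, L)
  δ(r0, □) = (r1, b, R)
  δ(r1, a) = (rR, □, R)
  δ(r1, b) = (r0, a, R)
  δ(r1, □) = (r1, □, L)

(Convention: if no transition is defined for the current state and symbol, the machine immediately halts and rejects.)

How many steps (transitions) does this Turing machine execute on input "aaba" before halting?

Execution trace:
Initial: [r0]aaba
Step 1: δ(r0, a) = (r0, a, L) → [r0]□aaba
Step 2: δ(r0, □) = (r1, b, R) → b[r1]aaba
Step 3: δ(r1, a) = (rR, □, R) → b□[rR]aba

The machine reaches the reject state rR and halts.

The machine executed 3 steps before halting.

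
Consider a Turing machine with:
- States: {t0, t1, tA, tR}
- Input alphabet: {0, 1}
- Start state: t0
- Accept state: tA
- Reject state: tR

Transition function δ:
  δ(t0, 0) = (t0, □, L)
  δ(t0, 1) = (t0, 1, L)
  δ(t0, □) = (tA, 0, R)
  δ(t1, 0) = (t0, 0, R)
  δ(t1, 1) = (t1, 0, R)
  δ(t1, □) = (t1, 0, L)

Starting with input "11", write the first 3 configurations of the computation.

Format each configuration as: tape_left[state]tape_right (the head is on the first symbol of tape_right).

Transitions applied:
Step 1: δ(t0, 1) = (t0, 1, L)
Step 2: δ(t0, □) = (tA, 0, R)

The first 3 configurations are:
[t0]11 ⊢ [t0]□11 ⊢ 0[tA]11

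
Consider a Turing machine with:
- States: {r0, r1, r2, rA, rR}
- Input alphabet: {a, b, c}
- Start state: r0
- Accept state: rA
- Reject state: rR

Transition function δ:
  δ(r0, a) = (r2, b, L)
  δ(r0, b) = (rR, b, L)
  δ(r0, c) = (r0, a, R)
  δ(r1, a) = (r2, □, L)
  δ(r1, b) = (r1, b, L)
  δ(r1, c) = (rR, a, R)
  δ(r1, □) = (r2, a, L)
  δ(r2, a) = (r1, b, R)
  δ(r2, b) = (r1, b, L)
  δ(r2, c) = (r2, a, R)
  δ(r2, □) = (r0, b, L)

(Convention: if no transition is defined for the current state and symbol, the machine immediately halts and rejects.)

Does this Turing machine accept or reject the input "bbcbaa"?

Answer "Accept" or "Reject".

Execution trace:
Initial: [r0]bbcbaa
Step 1: δ(r0, b) = (rR, b, L) → [rR]□bbcbaa

The machine reaches the reject state rR and halts.

Answer: Reject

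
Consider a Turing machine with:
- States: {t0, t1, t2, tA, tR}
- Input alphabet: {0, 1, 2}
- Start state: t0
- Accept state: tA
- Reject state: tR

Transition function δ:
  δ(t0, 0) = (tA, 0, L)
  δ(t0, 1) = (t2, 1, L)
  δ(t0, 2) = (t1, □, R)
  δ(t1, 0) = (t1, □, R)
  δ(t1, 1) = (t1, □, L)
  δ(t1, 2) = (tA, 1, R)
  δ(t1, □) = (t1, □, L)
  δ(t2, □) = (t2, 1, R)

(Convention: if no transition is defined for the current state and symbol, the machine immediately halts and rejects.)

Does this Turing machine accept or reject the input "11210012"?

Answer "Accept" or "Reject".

Execution trace:
Initial: [t0]11210012
Step 1: δ(t0, 1) = (t2, 1, L) → [t2]□11210012
Step 2: δ(t2, □) = (t2, 1, R) → 1[t2]11210012

No transition is defined for δ(t2, 1). By convention the machine halts and rejects.

Answer: Reject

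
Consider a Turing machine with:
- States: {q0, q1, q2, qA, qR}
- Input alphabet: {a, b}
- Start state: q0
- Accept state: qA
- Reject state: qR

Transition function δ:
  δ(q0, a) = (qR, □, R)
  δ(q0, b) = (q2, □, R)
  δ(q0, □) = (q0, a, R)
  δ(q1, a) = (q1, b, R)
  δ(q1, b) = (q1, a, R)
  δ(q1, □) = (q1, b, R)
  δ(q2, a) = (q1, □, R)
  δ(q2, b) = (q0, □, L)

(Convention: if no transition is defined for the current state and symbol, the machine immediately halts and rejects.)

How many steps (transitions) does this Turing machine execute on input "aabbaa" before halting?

Execution trace:
Initial: [q0]aabbaa
Step 1: δ(q0, a) = (qR, □, R) → □[qR]abbaa

The machine reaches the reject state qR and halts.

The machine executed 1 step before halting.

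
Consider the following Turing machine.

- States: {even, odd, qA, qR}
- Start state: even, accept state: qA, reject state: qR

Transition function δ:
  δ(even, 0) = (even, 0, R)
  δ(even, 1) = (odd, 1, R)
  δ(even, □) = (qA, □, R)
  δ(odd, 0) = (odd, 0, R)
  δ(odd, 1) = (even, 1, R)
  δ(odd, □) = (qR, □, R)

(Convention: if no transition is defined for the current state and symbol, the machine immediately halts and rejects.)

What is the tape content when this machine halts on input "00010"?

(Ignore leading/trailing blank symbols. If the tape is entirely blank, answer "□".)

Execution trace:
Initial: [even]00010
Step 1: δ(even, 0) = (even, 0, R) → 0[even]0010
Step 2: δ(even, 0) = (even, 0, R) → 00[even]010
Step 3: δ(even, 0) = (even, 0, R) → 000[even]10
Step 4: δ(even, 1) = (odd, 1, R) → 0001[odd]0
Step 5: δ(odd, 0) = (odd, 0, R) → 00010[odd]□
Step 6: δ(odd, □) = (qR, □, R) → 00010□[qR]□

The machine reaches the reject state qR and halts.

Final tape (ignoring leading/trailing blanks): 00010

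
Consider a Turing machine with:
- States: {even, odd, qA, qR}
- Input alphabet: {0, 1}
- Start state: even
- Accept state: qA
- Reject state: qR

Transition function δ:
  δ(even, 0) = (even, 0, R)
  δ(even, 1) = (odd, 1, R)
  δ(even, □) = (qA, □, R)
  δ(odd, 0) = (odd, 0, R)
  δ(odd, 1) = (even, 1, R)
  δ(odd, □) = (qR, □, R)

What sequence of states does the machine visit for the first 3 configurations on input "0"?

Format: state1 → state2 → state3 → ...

Execution trace:
Initial: [even]0
Step 1: δ(even, 0) = (even, 0, R) → 0[even]□
Step 2: δ(even, □) = (qA, □, R) → 0□[qA]□

The machine reaches the accept state qA and halts.

State sequence: even → even → qA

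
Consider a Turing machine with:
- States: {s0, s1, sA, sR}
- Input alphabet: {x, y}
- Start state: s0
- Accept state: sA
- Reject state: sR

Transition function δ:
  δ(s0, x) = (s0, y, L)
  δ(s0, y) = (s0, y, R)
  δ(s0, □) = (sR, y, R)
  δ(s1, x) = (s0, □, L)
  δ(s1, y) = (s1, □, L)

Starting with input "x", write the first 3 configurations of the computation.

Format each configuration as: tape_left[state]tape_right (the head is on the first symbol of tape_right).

Transitions applied:
Step 1: δ(s0, x) = (s0, y, L)
Step 2: δ(s0, □) = (sR, y, R)

The first 3 configurations are:
[s0]x ⊢ [s0]□y ⊢ y[sR]y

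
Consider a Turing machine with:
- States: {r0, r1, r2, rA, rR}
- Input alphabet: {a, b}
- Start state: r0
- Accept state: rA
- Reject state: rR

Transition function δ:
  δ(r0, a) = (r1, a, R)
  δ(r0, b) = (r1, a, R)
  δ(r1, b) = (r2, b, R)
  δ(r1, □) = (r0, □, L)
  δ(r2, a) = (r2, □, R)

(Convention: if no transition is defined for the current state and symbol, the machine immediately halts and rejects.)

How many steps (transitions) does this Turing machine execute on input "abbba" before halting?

Execution trace:
Initial: [r0]abbba
Step 1: δ(r0, a) = (r1, a, R) → a[r1]bbba
Step 2: δ(r1, b) = (r2, b, R) → ab[r2]bba

No transition is defined for δ(r2, b). By convention the machine halts and rejects.

The machine executed 2 steps before halting.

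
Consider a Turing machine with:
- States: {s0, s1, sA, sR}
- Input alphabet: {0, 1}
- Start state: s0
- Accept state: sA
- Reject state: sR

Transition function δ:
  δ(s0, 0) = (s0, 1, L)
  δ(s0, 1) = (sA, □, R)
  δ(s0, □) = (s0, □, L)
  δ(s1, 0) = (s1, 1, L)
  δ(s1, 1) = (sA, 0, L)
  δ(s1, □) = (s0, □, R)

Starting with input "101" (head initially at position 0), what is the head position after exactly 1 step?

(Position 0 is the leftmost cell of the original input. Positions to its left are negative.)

Execution trace (head position shown):
Step 0: [s0]101  (head at position 0)
Step 1: move right → □[sA]01  (head at position 1)

After 1 step, the head is at position 1.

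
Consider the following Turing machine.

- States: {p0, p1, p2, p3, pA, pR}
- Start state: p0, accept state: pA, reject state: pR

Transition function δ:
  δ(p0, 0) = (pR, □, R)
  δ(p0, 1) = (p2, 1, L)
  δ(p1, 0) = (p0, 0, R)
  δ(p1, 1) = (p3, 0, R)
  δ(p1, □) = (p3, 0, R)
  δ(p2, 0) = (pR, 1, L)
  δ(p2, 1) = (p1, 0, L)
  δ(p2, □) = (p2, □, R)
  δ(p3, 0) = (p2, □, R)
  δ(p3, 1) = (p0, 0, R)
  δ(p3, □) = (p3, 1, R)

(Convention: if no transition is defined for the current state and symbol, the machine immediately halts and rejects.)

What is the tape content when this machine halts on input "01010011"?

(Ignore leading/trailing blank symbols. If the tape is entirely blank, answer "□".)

Execution trace:
Initial: [p0]01010011
Step 1: δ(p0, 0) = (pR, □, R) → □[pR]1010011

The machine reaches the reject state pR and halts.

Final tape (ignoring leading/trailing blanks): 1010011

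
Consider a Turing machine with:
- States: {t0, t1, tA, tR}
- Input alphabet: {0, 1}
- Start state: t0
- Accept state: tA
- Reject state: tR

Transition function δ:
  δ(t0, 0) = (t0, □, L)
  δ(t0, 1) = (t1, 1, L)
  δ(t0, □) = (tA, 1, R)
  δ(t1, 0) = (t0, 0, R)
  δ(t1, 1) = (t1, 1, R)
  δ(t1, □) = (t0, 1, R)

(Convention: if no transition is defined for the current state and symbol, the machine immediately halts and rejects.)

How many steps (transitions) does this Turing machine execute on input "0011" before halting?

Execution trace:
Initial: [t0]0011
Step 1: δ(t0, 0) = (t0, □, L) → [t0]□□011
Step 2: δ(t0, □) = (tA, 1, R) → 1[tA]□011

The machine reaches the accept state tA and halts.

The machine executed 2 steps before halting.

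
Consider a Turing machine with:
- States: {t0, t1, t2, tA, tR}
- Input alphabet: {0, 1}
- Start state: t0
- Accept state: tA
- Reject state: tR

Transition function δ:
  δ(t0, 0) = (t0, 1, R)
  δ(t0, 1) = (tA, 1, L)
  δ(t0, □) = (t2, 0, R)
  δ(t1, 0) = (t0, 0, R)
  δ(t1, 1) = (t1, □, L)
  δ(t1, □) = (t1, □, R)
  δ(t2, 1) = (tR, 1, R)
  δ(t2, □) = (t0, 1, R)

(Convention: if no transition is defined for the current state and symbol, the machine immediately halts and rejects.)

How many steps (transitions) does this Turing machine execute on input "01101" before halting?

Execution trace:
Initial: [t0]01101
Step 1: δ(t0, 0) = (t0, 1, R) → 1[t0]1101
Step 2: δ(t0, 1) = (tA, 1, L) → [tA]11101

The machine reaches the accept state tA and halts.

The machine executed 2 steps before halting.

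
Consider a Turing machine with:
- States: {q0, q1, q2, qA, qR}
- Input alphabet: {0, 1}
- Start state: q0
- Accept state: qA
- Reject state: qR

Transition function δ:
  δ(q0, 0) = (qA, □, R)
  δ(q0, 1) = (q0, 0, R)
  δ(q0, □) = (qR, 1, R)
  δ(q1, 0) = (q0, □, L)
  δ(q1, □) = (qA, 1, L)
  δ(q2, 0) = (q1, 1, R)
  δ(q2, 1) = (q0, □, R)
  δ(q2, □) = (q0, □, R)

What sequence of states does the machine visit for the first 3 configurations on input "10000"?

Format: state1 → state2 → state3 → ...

Execution trace:
Initial: [q0]10000
Step 1: δ(q0, 1) = (q0, 0, R) → 0[q0]0000
Step 2: δ(q0, 0) = (qA, □, R) → 0□[qA]000

The machine reaches the accept state qA and halts.

State sequence: q0 → q0 → qA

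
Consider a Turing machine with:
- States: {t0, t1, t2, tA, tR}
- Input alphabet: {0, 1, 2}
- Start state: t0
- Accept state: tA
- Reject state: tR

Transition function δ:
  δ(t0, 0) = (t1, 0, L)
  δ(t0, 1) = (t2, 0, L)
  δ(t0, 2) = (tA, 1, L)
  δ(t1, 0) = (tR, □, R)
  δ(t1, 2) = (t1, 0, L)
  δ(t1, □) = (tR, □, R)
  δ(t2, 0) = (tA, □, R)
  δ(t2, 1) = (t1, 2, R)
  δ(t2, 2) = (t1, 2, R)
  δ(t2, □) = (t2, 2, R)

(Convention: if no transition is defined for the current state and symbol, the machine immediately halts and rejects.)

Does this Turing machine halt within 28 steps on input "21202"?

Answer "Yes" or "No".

Execution trace:
Initial: [t0]21202
Step 1: δ(t0, 2) = (tA, 1, L) → [tA]□11202

The machine reaches the accept state tA and halts.
The machine halted after 1 step (within the 28-step bound).

Answer: Yes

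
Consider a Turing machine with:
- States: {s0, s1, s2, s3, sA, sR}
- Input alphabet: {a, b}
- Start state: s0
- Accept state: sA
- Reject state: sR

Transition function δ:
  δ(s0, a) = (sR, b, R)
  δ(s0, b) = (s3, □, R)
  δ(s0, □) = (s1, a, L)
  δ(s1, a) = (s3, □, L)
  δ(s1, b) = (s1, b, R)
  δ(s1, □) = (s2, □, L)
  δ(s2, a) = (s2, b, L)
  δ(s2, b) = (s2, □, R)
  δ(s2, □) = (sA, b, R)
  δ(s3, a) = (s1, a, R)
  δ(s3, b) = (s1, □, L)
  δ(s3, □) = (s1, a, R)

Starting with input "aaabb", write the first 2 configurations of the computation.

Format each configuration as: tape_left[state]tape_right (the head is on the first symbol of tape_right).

Transitions applied:
Step 1: δ(s0, a) = (sR, b, R)

The first 2 configurations are:
[s0]aaabb ⊢ b[sR]aabb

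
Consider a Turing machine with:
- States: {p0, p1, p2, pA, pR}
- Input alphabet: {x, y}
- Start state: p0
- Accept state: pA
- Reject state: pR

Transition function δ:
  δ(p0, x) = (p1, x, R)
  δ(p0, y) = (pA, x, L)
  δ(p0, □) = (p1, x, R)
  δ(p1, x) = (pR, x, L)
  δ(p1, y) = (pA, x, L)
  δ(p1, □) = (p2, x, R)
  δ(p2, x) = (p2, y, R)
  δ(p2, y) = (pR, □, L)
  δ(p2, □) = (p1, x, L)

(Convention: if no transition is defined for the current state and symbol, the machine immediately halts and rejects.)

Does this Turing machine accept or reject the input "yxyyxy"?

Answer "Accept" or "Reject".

Execution trace:
Initial: [p0]yxyyxy
Step 1: δ(p0, y) = (pA, x, L) → [pA]□xxyyxy

The machine reaches the accept state pA and halts.

Answer: Accept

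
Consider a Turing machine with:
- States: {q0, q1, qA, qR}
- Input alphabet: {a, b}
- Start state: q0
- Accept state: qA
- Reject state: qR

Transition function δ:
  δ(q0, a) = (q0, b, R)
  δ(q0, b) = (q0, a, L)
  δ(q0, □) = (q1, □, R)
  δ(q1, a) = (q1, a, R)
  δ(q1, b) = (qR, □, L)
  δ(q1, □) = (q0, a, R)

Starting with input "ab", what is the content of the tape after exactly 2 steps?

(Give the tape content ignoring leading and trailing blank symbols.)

Execution trace:
Initial: [q0]ab
Step 1: δ(q0, a) = (q0, b, R) → b[q0]b
Step 2: δ(q0, b) = (q0, a, L) → [q0]ba

After 2 steps, the tape (ignoring leading/trailing blanks) is: ba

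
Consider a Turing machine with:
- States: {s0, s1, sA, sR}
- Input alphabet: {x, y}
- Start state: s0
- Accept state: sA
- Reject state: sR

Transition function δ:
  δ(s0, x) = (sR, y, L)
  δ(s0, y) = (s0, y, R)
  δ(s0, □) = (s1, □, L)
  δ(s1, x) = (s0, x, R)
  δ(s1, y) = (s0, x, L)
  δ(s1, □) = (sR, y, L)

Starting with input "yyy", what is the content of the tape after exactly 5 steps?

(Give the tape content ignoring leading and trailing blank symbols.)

Execution trace:
Initial: [s0]yyy
Step 1: δ(s0, y) = (s0, y, R) → y[s0]yy
Step 2: δ(s0, y) = (s0, y, R) → yy[s0]y
Step 3: δ(s0, y) = (s0, y, R) → yyy[s0]□
Step 4: δ(s0, □) = (s1, □, L) → yy[s1]y□
Step 5: δ(s1, y) = (s0, x, L) → y[s0]yx□

After 5 steps, the tape (ignoring leading/trailing blanks) is: yyx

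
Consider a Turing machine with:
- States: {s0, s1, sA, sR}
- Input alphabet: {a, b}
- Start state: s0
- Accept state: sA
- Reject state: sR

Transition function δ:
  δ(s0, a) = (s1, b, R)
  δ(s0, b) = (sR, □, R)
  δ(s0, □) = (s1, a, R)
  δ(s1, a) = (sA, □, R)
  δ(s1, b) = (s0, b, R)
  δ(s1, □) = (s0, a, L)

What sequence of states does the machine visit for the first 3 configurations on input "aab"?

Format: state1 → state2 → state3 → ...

Execution trace:
Initial: [s0]aab
Step 1: δ(s0, a) = (s1, b, R) → b[s1]ab
Step 2: δ(s1, a) = (sA, □, R) → b□[sA]b

The machine reaches the accept state sA and halts.

State sequence: s0 → s1 → sA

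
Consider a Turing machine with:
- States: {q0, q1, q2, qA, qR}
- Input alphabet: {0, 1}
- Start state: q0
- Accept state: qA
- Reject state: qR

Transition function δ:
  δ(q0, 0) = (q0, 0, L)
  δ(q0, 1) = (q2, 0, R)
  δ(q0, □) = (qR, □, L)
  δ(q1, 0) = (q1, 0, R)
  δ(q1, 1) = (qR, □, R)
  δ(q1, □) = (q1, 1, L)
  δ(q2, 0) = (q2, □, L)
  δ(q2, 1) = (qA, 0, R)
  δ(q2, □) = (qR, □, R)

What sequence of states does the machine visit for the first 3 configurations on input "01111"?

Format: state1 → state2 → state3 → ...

Execution trace:
Initial: [q0]01111
Step 1: δ(q0, 0) = (q0, 0, L) → [q0]□01111
Step 2: δ(q0, □) = (qR, □, L) → [qR]□□01111

The machine reaches the reject state qR and halts.

State sequence: q0 → q0 → qR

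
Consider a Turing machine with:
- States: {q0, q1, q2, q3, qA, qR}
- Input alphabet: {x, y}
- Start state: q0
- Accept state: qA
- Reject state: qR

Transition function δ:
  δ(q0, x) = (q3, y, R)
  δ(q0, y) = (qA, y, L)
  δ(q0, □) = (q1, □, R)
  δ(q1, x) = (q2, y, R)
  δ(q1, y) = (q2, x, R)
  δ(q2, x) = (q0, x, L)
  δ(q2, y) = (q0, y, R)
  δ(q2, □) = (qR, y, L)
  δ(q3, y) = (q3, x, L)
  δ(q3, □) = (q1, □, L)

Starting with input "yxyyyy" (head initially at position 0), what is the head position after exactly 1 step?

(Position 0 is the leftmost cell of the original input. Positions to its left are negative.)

Execution trace (head position shown):
Step 0: [q0]yxyyyy  (head at position 0)
Step 1: move left → [qA]□yxyyyy  (head at position -1)

After 1 step, the head is at position -1.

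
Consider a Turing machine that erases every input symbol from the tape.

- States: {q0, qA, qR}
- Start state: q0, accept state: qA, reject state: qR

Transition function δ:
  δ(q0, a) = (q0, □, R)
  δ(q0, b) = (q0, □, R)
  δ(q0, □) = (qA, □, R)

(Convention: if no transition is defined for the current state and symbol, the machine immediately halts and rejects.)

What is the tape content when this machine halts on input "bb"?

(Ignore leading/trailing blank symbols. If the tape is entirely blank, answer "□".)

Execution trace:
Initial: [q0]bb
Step 1: δ(q0, b) = (q0, □, R) → □[q0]b
Step 2: δ(q0, b) = (q0, □, R) → □□[q0]□
Step 3: δ(q0, □) = (qA, □, R) → □□□[qA]□

The machine reaches the accept state qA and halts.

Final tape (ignoring leading/trailing blanks): □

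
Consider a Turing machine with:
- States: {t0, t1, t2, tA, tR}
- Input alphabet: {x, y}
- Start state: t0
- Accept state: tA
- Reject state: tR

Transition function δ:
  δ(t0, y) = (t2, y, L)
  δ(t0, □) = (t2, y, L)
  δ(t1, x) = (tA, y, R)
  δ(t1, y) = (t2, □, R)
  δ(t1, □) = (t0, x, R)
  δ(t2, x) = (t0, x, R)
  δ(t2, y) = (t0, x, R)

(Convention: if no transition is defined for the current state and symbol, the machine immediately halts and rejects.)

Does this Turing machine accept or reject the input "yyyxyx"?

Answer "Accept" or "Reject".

Execution trace:
Initial: [t0]yyyxyx
Step 1: δ(t0, y) = (t2, y, L) → [t2]□yyyxyx

No transition is defined for δ(t2, □). By convention the machine halts and rejects.

Answer: Reject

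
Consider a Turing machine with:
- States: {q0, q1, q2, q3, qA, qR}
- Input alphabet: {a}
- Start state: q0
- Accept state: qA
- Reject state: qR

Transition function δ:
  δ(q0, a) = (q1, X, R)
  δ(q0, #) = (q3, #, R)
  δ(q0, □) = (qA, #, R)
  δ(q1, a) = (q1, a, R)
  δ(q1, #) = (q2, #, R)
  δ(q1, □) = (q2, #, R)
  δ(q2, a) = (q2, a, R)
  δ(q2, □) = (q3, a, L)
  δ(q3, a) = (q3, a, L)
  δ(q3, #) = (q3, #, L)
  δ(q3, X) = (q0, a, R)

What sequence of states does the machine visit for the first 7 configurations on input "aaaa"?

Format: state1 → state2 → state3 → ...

Execution trace:
Initial: [q0]aaaa
Step 1: δ(q0, a) = (q1, X, R) → X[q1]aaa
Step 2: δ(q1, a) = (q1, a, R) → Xa[q1]aa
Step 3: δ(q1, a) = (q1, a, R) → Xaa[q1]a
Step 4: δ(q1, a) = (q1, a, R) → Xaaa[q1]□
Step 5: δ(q1, □) = (q2, #, R) → Xaaa#[q2]□
Step 6: δ(q2, □) = (q3, a, L) → Xaaa[q3]#a

State sequence: q0 → q1 → q1 → q1 → q1 → q2 → q3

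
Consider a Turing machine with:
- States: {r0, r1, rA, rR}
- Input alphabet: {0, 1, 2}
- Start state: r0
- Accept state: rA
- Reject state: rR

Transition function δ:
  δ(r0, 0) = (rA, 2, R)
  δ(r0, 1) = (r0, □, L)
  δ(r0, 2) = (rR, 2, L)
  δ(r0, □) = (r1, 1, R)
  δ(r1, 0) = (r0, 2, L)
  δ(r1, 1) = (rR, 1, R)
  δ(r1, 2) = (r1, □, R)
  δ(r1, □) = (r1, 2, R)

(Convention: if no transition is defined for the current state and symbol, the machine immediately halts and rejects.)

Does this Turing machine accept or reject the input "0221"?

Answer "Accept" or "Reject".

Execution trace:
Initial: [r0]0221
Step 1: δ(r0, 0) = (rA, 2, R) → 2[rA]221

The machine reaches the accept state rA and halts.

Answer: Accept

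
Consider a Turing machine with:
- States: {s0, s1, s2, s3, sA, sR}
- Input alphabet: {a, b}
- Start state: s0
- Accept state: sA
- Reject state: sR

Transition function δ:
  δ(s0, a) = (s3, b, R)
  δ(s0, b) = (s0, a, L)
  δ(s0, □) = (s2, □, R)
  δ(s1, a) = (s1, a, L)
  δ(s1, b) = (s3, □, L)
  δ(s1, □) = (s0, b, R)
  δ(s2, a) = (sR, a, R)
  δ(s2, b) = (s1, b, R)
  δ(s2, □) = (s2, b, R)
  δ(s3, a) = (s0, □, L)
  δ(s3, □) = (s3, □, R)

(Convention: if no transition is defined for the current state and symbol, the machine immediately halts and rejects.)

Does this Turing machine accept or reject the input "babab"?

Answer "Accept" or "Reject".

Execution trace:
Initial: [s0]babab
Step 1: δ(s0, b) = (s0, a, L) → [s0]□aabab
Step 2: δ(s0, □) = (s2, □, R) → □[s2]aabab
Step 3: δ(s2, a) = (sR, a, R) → □a[sR]abab

The machine reaches the reject state sR and halts.

Answer: Reject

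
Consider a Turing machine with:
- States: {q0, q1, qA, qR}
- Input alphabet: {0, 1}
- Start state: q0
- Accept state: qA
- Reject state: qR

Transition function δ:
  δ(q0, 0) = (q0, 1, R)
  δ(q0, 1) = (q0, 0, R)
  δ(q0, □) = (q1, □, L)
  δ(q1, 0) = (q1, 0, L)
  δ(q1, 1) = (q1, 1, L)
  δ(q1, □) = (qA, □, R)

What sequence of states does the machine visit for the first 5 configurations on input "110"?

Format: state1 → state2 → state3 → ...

Execution trace:
Initial: [q0]110
Step 1: δ(q0, 1) = (q0, 0, R) → 0[q0]10
Step 2: δ(q0, 1) = (q0, 0, R) → 00[q0]0
Step 3: δ(q0, 0) = (q0, 1, R) → 001[q0]□
Step 4: δ(q0, □) = (q1, □, L) → 00[q1]1□

State sequence: q0 → q0 → q0 → q0 → q1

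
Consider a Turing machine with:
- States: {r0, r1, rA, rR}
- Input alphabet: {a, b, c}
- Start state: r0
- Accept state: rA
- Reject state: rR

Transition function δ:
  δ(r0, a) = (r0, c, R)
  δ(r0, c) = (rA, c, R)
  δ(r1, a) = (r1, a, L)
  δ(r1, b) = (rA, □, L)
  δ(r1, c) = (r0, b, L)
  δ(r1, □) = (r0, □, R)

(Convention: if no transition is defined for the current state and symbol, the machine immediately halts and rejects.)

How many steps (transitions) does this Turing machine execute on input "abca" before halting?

Execution trace:
Initial: [r0]abca
Step 1: δ(r0, a) = (r0, c, R) → c[r0]bca

No transition is defined for δ(r0, b). By convention the machine halts and rejects.

The machine executed 1 step before halting.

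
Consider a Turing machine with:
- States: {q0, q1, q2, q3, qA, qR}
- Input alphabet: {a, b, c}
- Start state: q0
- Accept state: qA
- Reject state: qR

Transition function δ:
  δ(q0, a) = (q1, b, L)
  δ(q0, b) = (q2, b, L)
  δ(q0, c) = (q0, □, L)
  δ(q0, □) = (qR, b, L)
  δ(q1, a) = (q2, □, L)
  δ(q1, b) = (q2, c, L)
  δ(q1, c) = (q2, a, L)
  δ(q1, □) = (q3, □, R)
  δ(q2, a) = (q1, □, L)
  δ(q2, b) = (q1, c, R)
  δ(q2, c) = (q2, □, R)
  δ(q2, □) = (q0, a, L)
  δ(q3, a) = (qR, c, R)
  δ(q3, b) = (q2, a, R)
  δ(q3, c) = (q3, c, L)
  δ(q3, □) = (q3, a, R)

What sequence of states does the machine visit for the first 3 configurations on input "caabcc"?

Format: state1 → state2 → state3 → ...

Execution trace:
Initial: [q0]caabcc
Step 1: δ(q0, c) = (q0, □, L) → [q0]□□aabcc
Step 2: δ(q0, □) = (qR, b, L) → [qR]□b□aabcc

The machine reaches the reject state qR and halts.

State sequence: q0 → q0 → qR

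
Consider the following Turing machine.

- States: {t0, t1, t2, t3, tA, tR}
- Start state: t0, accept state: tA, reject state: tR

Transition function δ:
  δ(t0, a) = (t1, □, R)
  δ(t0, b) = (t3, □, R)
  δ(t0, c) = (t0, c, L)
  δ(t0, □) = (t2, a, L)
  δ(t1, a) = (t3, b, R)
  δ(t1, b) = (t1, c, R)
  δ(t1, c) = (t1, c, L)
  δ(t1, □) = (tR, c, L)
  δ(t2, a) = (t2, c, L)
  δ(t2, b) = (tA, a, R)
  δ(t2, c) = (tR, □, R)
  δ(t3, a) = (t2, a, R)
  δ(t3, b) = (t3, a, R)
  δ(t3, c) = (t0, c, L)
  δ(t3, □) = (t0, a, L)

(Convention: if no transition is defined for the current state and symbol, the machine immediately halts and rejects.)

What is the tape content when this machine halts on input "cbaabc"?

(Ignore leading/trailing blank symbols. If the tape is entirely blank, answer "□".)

Execution trace:
Initial: [t0]cbaabc
Step 1: δ(t0, c) = (t0, c, L) → [t0]□cbaabc
Step 2: δ(t0, □) = (t2, a, L) → [t2]□acbaabc

No transition is defined for δ(t2, □). By convention the machine halts and rejects.

Final tape (ignoring leading/trailing blanks): acbaabc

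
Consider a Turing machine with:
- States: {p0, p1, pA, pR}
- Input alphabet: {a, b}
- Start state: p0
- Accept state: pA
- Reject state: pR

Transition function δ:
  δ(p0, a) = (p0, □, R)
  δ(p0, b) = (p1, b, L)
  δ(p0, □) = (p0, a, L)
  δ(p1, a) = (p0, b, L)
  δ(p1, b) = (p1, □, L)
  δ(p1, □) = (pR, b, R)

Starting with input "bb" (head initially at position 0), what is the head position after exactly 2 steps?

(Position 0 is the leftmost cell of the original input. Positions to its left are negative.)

Execution trace (head position shown):
Step 0: [p0]bb  (head at position 0)
Step 1: move left → [p1]□bb  (head at position -1)
Step 2: move right → b[pR]bb  (head at position 0)

After 2 steps, the head is at position 0.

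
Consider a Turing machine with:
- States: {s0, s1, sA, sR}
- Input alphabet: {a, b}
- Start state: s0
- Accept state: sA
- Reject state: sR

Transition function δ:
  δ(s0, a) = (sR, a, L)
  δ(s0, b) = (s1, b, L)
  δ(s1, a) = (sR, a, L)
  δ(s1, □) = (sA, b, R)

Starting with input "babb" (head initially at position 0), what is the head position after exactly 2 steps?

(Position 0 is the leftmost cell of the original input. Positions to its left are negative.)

Execution trace (head position shown):
Step 0: [s0]babb  (head at position 0)
Step 1: move left → [s1]□babb  (head at position -1)
Step 2: move right → b[sA]babb  (head at position 0)

After 2 steps, the head is at position 0.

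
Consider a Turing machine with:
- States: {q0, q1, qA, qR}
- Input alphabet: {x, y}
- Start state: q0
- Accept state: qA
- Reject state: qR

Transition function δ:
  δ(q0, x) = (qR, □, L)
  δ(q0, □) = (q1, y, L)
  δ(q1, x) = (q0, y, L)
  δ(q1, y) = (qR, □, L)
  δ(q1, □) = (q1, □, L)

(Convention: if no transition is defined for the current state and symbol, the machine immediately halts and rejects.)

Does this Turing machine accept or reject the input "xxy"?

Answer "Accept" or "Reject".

Execution trace:
Initial: [q0]xxy
Step 1: δ(q0, x) = (qR, □, L) → [qR]□□xy

The machine reaches the reject state qR and halts.

Answer: Reject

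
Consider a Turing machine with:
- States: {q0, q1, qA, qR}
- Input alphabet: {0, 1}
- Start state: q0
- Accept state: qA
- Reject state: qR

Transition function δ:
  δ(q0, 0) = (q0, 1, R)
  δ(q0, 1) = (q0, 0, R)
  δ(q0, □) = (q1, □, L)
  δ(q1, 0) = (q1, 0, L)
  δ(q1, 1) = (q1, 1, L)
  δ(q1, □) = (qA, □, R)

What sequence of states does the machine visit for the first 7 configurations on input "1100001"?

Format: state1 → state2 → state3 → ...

Execution trace:
Initial: [q0]1100001
Step 1: δ(q0, 1) = (q0, 0, R) → 0[q0]100001
Step 2: δ(q0, 1) = (q0, 0, R) → 00[q0]00001
Step 3: δ(q0, 0) = (q0, 1, R) → 001[q0]0001
Step 4: δ(q0, 0) = (q0, 1, R) → 0011[q0]001
Step 5: δ(q0, 0) = (q0, 1, R) → 00111[q0]01
Step 6: δ(q0, 0) = (q0, 1, R) → 001111[q0]1

State sequence: q0 → q0 → q0 → q0 → q0 → q0 → q0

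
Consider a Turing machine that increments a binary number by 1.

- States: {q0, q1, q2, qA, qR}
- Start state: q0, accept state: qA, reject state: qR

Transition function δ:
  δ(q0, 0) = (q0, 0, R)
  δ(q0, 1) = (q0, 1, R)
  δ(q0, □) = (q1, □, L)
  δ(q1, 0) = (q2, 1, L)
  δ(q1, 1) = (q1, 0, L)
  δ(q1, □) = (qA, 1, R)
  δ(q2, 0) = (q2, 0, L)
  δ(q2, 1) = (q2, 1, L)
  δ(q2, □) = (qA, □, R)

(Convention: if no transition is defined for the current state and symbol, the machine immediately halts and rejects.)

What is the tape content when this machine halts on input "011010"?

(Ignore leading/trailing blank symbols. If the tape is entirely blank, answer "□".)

Execution trace:
Initial: [q0]011010
Step 1: δ(q0, 0) = (q0, 0, R) → 0[q0]11010
Step 2: δ(q0, 1) = (q0, 1, R) → 01[q0]1010
Step 3: δ(q0, 1) = (q0, 1, R) → 011[q0]010
Step 4: δ(q0, 0) = (q0, 0, R) → 0110[q0]10
Step 5: δ(q0, 1) = (q0, 1, R) → 01101[q0]0
Step 6: δ(q0, 0) = (q0, 0, R) → 011010[q0]□
Step 7: δ(q0, □) = (q1, □, L) → 01101[q1]0□
Step 8: δ(q1, 0) = (q2, 1, L) → 0110[q2]11□
Step 9: δ(q2, 1) = (q2, 1, L) → 011[q2]011□
Step 10: δ(q2, 0) = (q2, 0, L) → 01[q2]1011□
Step 11: δ(q2, 1) = (q2, 1, L) → 0[q2]11011□
Step 12: δ(q2, 1) = (q2, 1, L) → [q2]011011□
Step 13: δ(q2, 0) = (q2, 0, L) → [q2]□011011□
Step 14: δ(q2, □) = (qA, □, R) → □[qA]011011□

The machine reaches the accept state qA and halts.

Final tape (ignoring leading/trailing blanks): 011011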